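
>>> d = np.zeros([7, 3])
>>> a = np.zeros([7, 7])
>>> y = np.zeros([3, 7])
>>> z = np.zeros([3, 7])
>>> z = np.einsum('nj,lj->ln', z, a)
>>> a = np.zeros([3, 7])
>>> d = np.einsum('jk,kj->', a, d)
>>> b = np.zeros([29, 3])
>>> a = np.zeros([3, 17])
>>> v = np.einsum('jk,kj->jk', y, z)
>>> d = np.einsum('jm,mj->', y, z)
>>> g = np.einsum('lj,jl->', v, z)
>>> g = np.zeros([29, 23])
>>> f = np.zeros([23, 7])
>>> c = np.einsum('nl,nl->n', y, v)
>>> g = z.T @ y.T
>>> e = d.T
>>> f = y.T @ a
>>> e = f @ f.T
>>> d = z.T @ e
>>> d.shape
(3, 7)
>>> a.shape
(3, 17)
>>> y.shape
(3, 7)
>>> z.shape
(7, 3)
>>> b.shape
(29, 3)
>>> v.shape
(3, 7)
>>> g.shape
(3, 3)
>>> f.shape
(7, 17)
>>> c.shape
(3,)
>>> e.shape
(7, 7)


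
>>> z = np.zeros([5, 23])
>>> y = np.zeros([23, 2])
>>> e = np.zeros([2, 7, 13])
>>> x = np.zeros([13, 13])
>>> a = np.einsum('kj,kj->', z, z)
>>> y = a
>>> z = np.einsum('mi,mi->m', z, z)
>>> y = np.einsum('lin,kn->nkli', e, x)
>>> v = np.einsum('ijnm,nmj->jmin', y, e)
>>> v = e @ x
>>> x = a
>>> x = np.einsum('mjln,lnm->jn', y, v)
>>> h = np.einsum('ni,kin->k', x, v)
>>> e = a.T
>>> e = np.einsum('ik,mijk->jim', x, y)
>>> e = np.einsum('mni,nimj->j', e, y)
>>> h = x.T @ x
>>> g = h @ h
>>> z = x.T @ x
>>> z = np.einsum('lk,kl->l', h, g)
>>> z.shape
(7,)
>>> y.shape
(13, 13, 2, 7)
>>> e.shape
(7,)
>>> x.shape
(13, 7)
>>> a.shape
()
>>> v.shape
(2, 7, 13)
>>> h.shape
(7, 7)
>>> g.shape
(7, 7)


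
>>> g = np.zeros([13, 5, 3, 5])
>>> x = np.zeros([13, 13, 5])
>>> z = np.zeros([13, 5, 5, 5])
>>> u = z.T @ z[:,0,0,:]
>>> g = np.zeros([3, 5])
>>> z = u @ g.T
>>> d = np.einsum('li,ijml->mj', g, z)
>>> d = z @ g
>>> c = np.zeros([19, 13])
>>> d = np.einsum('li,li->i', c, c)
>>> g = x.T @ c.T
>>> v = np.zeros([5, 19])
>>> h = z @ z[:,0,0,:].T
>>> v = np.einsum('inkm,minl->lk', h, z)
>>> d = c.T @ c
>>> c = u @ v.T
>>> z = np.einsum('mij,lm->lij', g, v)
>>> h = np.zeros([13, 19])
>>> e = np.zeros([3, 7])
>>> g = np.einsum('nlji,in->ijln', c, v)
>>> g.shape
(3, 5, 5, 5)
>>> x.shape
(13, 13, 5)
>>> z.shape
(3, 13, 19)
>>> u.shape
(5, 5, 5, 5)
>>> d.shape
(13, 13)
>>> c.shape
(5, 5, 5, 3)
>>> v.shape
(3, 5)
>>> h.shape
(13, 19)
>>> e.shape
(3, 7)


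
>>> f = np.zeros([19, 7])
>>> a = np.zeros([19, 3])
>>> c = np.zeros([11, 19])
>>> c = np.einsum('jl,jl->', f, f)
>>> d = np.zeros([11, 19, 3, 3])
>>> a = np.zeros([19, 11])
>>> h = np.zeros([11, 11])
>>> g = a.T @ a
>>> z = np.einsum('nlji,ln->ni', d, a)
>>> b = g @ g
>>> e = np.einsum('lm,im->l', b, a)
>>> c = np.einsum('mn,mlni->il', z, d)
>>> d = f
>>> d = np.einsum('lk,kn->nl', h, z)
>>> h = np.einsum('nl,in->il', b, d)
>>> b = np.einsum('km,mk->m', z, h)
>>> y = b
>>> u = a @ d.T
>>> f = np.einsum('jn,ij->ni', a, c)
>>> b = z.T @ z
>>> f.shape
(11, 3)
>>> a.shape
(19, 11)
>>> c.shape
(3, 19)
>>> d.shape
(3, 11)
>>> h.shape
(3, 11)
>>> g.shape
(11, 11)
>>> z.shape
(11, 3)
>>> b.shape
(3, 3)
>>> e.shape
(11,)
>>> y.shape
(3,)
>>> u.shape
(19, 3)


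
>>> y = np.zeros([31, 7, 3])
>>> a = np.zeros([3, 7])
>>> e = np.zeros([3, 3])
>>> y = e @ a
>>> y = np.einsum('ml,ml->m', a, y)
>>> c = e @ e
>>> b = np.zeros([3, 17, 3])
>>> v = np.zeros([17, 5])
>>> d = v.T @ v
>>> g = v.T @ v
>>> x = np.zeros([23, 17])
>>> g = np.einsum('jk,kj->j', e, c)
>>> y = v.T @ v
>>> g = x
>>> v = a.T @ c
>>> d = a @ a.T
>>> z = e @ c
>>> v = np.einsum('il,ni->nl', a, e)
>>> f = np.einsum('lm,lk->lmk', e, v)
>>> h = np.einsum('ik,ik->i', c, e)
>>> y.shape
(5, 5)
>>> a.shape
(3, 7)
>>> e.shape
(3, 3)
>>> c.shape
(3, 3)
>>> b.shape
(3, 17, 3)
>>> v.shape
(3, 7)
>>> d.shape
(3, 3)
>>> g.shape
(23, 17)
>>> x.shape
(23, 17)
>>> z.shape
(3, 3)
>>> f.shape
(3, 3, 7)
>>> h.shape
(3,)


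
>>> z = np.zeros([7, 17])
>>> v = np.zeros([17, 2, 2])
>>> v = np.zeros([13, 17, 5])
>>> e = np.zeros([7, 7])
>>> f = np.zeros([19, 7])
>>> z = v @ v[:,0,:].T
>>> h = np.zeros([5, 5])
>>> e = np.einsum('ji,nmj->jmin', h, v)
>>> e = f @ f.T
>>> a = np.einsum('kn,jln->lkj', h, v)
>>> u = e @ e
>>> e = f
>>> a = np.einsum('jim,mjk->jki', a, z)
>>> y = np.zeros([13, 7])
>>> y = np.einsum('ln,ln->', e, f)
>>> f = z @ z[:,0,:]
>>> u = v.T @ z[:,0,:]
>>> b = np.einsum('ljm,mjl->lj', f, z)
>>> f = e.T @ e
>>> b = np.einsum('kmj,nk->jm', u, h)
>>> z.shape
(13, 17, 13)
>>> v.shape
(13, 17, 5)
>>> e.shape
(19, 7)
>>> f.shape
(7, 7)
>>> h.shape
(5, 5)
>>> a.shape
(17, 13, 5)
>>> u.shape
(5, 17, 13)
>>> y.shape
()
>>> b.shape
(13, 17)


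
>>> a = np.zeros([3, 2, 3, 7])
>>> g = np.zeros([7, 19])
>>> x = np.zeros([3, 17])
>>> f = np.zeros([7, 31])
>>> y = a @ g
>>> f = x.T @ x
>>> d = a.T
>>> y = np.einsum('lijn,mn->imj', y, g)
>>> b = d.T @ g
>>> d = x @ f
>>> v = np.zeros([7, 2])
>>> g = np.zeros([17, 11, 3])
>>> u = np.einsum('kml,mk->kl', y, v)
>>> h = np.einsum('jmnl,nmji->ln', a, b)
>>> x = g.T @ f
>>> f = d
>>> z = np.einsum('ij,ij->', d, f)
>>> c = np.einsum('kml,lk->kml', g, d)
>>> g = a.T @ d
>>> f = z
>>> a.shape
(3, 2, 3, 7)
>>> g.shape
(7, 3, 2, 17)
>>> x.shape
(3, 11, 17)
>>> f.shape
()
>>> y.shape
(2, 7, 3)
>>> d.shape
(3, 17)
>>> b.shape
(3, 2, 3, 19)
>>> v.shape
(7, 2)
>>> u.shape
(2, 3)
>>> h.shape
(7, 3)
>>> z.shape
()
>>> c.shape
(17, 11, 3)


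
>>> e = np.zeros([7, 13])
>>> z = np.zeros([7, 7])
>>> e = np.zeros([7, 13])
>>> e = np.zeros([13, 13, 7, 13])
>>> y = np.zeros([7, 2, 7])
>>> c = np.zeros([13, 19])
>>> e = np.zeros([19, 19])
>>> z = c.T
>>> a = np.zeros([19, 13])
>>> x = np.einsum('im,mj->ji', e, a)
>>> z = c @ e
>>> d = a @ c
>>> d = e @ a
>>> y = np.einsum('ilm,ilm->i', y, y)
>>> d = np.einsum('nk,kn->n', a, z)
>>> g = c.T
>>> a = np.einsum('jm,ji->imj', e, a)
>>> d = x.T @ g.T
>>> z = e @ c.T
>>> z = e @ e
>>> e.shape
(19, 19)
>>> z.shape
(19, 19)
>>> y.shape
(7,)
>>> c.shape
(13, 19)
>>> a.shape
(13, 19, 19)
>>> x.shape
(13, 19)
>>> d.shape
(19, 19)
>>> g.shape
(19, 13)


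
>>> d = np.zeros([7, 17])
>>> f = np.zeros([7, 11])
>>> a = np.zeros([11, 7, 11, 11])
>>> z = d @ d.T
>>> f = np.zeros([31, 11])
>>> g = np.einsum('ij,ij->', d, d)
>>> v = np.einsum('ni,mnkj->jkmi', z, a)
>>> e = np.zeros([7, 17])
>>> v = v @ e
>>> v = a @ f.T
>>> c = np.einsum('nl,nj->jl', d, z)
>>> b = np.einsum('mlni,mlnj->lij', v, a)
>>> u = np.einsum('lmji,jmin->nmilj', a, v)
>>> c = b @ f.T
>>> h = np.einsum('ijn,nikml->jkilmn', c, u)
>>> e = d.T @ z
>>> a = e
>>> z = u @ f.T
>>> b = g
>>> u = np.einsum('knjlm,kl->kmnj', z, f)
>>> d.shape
(7, 17)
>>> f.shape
(31, 11)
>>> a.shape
(17, 7)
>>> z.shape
(31, 7, 11, 11, 31)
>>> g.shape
()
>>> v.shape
(11, 7, 11, 31)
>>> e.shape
(17, 7)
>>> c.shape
(7, 31, 31)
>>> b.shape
()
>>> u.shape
(31, 31, 7, 11)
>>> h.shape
(31, 11, 7, 11, 11, 31)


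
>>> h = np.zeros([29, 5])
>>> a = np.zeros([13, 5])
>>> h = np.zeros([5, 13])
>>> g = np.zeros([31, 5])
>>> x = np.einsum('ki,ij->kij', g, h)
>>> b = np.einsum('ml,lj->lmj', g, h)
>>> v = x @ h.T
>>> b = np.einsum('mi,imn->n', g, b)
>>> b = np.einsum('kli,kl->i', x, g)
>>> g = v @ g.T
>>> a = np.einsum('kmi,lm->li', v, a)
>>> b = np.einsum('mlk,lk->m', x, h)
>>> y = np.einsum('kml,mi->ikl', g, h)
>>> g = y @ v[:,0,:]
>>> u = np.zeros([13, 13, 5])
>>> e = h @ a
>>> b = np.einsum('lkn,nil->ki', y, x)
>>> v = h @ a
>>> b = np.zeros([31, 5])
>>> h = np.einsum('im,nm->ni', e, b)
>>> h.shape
(31, 5)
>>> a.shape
(13, 5)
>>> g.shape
(13, 31, 5)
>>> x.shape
(31, 5, 13)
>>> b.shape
(31, 5)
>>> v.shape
(5, 5)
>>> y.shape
(13, 31, 31)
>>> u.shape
(13, 13, 5)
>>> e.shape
(5, 5)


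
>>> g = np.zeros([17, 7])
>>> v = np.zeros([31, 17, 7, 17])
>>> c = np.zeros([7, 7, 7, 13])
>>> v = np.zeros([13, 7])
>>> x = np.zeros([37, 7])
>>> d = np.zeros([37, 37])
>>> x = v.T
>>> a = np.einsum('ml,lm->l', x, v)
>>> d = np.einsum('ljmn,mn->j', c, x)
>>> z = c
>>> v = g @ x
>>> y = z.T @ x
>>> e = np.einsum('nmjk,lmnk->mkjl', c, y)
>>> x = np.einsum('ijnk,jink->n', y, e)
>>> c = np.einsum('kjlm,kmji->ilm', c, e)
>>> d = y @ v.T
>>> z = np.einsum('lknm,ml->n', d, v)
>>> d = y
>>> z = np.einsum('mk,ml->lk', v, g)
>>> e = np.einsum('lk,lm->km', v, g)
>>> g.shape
(17, 7)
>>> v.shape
(17, 13)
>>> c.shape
(13, 7, 13)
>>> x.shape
(7,)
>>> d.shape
(13, 7, 7, 13)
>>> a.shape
(13,)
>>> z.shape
(7, 13)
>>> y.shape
(13, 7, 7, 13)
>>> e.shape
(13, 7)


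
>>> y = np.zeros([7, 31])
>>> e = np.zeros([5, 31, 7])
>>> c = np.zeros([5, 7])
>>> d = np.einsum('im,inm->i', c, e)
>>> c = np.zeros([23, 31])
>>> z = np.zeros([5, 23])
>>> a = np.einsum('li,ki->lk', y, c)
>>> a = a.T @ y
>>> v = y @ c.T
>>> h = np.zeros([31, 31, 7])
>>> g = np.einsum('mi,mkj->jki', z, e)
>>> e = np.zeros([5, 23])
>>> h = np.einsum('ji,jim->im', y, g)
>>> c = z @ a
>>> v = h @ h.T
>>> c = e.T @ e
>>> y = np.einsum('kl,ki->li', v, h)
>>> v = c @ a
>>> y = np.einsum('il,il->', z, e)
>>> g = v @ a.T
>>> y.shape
()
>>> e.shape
(5, 23)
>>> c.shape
(23, 23)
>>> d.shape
(5,)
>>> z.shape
(5, 23)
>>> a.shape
(23, 31)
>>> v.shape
(23, 31)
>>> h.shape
(31, 23)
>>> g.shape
(23, 23)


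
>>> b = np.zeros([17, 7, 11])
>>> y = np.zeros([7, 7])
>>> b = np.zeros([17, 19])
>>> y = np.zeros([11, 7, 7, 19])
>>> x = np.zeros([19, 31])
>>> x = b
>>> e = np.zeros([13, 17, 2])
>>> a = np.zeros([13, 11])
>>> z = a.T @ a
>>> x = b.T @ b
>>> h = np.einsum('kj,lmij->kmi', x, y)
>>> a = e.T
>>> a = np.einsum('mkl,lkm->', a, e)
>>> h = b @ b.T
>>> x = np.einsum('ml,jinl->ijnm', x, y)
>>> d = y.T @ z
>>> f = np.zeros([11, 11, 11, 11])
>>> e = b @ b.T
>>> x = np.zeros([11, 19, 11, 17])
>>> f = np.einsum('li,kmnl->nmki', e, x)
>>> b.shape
(17, 19)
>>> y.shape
(11, 7, 7, 19)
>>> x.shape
(11, 19, 11, 17)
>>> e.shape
(17, 17)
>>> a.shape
()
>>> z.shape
(11, 11)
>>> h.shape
(17, 17)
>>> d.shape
(19, 7, 7, 11)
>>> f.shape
(11, 19, 11, 17)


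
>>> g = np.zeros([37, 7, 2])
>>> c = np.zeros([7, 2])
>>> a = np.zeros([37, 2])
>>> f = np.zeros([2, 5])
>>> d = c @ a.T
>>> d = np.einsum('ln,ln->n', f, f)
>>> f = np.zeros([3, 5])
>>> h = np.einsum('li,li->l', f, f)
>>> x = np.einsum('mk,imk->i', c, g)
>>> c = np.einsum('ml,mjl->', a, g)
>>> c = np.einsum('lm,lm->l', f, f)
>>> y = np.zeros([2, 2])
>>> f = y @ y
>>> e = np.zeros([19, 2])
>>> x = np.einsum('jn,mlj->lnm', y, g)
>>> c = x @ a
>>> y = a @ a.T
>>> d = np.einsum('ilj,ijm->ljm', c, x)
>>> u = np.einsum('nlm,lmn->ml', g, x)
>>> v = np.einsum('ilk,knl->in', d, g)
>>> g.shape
(37, 7, 2)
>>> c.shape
(7, 2, 2)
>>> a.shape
(37, 2)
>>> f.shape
(2, 2)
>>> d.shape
(2, 2, 37)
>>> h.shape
(3,)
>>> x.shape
(7, 2, 37)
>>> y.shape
(37, 37)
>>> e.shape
(19, 2)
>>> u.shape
(2, 7)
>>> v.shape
(2, 7)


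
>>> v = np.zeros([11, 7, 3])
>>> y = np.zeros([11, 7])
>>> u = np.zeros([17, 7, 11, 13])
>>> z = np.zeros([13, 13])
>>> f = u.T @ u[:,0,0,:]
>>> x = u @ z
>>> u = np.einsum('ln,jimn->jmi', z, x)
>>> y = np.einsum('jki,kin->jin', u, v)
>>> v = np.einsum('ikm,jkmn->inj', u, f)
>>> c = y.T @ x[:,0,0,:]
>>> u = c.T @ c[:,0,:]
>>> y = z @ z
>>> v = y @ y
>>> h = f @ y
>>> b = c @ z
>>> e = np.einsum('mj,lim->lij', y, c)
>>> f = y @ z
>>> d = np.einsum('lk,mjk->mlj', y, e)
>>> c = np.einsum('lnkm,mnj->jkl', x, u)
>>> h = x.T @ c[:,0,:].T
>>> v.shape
(13, 13)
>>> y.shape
(13, 13)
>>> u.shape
(13, 7, 13)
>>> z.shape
(13, 13)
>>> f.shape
(13, 13)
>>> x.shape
(17, 7, 11, 13)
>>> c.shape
(13, 11, 17)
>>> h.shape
(13, 11, 7, 13)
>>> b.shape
(3, 7, 13)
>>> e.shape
(3, 7, 13)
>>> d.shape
(3, 13, 7)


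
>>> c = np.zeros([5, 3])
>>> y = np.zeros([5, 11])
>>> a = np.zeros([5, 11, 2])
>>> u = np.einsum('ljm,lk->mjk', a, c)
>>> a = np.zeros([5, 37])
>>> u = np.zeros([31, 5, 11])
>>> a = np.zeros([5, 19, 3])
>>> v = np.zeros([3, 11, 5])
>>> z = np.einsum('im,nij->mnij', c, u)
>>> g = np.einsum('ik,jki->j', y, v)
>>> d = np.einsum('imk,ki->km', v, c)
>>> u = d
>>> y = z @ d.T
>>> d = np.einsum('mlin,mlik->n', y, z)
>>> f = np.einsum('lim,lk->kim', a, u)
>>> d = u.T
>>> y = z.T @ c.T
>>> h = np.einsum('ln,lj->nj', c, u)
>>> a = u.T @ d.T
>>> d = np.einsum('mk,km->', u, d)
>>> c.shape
(5, 3)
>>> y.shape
(11, 5, 31, 5)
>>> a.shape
(11, 11)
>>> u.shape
(5, 11)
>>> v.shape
(3, 11, 5)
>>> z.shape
(3, 31, 5, 11)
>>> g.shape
(3,)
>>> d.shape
()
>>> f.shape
(11, 19, 3)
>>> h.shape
(3, 11)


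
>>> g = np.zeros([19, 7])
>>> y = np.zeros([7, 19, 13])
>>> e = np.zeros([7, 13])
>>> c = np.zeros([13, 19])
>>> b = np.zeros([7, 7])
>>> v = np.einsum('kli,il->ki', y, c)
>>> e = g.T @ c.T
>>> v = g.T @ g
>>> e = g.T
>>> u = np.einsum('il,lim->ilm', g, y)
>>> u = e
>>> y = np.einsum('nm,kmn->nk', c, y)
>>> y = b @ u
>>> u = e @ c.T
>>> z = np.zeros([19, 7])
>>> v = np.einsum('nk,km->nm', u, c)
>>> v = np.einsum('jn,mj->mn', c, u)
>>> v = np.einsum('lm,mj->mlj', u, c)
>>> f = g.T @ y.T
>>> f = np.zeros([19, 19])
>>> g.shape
(19, 7)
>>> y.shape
(7, 19)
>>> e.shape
(7, 19)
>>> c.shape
(13, 19)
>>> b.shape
(7, 7)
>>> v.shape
(13, 7, 19)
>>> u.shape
(7, 13)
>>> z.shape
(19, 7)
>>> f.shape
(19, 19)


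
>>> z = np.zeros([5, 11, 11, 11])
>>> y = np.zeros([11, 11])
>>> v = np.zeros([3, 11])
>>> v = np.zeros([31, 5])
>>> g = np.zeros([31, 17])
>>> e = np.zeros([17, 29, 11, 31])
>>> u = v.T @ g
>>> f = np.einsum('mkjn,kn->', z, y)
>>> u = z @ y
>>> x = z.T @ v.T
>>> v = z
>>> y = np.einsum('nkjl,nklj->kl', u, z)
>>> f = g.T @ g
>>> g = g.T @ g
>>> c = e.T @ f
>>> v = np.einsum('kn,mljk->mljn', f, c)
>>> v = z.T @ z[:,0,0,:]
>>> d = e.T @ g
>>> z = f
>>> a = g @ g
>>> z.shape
(17, 17)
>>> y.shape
(11, 11)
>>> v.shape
(11, 11, 11, 11)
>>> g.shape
(17, 17)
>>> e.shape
(17, 29, 11, 31)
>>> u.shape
(5, 11, 11, 11)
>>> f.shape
(17, 17)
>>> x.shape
(11, 11, 11, 31)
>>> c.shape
(31, 11, 29, 17)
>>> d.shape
(31, 11, 29, 17)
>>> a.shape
(17, 17)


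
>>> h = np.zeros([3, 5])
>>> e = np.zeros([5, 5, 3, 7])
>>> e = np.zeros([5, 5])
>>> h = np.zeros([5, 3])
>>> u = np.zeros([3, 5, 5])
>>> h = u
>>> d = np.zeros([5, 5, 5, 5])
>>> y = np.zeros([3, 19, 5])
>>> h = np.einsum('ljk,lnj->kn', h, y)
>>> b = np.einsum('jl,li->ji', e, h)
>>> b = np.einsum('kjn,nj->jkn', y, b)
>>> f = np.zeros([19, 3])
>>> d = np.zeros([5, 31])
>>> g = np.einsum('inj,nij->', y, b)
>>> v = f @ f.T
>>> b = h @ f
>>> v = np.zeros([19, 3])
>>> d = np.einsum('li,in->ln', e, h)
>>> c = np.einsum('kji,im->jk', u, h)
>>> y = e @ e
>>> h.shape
(5, 19)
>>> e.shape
(5, 5)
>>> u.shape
(3, 5, 5)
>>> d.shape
(5, 19)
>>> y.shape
(5, 5)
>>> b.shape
(5, 3)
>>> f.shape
(19, 3)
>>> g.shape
()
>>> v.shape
(19, 3)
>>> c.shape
(5, 3)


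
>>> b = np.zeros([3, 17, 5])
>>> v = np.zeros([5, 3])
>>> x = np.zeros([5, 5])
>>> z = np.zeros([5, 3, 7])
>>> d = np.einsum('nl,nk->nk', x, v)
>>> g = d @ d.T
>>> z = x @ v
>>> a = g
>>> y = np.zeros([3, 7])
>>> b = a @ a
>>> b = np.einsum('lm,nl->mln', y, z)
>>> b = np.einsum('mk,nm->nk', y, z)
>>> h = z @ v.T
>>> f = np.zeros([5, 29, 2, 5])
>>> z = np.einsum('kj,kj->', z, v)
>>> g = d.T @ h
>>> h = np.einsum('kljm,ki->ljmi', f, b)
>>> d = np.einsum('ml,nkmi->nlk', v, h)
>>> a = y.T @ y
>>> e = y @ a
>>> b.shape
(5, 7)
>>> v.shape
(5, 3)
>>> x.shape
(5, 5)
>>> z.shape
()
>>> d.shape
(29, 3, 2)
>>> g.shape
(3, 5)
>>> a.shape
(7, 7)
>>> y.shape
(3, 7)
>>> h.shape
(29, 2, 5, 7)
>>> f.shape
(5, 29, 2, 5)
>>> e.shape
(3, 7)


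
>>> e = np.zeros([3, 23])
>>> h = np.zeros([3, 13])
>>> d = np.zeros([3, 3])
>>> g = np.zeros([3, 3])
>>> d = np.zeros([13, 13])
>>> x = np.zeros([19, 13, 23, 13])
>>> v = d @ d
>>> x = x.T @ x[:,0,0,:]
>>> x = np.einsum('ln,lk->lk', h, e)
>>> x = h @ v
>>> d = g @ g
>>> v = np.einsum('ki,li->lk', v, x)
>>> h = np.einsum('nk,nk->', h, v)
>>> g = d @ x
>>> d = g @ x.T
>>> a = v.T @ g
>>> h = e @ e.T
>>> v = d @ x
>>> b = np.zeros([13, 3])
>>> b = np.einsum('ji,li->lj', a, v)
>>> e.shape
(3, 23)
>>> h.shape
(3, 3)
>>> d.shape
(3, 3)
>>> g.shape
(3, 13)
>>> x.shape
(3, 13)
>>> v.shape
(3, 13)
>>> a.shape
(13, 13)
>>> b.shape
(3, 13)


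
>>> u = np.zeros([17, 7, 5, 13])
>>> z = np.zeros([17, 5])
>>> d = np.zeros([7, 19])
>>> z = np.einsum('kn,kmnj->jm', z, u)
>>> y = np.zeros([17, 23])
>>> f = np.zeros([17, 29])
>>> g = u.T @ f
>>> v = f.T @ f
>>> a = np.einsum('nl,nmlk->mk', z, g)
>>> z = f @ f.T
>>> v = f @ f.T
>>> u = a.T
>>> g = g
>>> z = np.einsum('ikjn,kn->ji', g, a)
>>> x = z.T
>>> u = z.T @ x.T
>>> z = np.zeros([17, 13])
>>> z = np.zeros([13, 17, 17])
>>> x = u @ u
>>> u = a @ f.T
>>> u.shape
(5, 17)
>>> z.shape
(13, 17, 17)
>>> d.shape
(7, 19)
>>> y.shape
(17, 23)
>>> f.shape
(17, 29)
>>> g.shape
(13, 5, 7, 29)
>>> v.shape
(17, 17)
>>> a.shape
(5, 29)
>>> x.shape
(13, 13)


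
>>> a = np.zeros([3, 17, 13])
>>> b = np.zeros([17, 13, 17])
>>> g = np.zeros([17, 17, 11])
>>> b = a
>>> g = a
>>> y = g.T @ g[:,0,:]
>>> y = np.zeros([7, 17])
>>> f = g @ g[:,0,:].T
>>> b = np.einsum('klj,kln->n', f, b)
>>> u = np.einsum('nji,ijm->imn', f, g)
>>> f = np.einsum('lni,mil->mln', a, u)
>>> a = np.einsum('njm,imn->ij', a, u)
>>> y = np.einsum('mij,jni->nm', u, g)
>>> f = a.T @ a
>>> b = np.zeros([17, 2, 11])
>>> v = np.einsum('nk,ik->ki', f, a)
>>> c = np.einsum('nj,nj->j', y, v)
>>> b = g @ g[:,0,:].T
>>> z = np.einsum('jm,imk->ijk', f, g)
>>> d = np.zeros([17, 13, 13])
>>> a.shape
(3, 17)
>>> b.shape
(3, 17, 3)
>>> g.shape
(3, 17, 13)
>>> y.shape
(17, 3)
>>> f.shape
(17, 17)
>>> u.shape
(3, 13, 3)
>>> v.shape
(17, 3)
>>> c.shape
(3,)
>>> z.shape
(3, 17, 13)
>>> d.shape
(17, 13, 13)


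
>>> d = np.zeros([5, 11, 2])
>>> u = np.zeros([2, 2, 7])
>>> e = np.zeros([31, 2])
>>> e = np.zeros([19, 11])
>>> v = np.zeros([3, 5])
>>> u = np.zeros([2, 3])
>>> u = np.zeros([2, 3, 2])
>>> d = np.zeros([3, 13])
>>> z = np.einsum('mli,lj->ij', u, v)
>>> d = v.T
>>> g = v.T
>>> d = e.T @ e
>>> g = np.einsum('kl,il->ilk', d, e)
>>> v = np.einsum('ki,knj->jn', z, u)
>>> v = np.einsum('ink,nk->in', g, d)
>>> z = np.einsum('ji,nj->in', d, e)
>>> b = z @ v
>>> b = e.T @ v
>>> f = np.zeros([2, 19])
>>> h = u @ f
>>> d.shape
(11, 11)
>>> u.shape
(2, 3, 2)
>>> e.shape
(19, 11)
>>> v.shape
(19, 11)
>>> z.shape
(11, 19)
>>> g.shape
(19, 11, 11)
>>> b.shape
(11, 11)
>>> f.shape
(2, 19)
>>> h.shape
(2, 3, 19)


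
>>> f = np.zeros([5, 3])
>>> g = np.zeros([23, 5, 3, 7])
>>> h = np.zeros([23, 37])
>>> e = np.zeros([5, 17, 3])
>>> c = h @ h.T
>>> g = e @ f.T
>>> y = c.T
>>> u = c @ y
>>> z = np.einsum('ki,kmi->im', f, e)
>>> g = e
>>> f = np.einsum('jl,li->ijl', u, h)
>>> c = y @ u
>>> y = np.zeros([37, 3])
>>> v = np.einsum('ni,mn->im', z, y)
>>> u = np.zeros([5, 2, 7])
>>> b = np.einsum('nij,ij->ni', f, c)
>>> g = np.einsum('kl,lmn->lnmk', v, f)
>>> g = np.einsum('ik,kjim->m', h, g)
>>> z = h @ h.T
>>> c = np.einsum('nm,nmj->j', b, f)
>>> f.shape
(37, 23, 23)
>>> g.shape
(17,)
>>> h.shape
(23, 37)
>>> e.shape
(5, 17, 3)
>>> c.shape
(23,)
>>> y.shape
(37, 3)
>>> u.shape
(5, 2, 7)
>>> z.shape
(23, 23)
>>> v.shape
(17, 37)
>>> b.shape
(37, 23)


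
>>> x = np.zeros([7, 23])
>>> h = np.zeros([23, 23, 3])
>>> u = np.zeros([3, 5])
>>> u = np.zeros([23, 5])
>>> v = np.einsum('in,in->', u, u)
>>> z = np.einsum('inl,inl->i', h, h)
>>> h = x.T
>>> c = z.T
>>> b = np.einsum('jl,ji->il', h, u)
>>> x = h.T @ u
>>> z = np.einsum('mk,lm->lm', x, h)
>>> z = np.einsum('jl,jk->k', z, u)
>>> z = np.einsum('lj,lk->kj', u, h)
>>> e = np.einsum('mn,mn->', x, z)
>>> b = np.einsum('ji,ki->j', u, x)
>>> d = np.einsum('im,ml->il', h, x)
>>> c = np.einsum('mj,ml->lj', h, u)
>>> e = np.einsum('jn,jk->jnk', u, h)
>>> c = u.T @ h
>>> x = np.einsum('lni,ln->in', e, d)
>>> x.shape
(7, 5)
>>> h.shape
(23, 7)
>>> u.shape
(23, 5)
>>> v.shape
()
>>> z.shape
(7, 5)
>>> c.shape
(5, 7)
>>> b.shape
(23,)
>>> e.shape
(23, 5, 7)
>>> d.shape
(23, 5)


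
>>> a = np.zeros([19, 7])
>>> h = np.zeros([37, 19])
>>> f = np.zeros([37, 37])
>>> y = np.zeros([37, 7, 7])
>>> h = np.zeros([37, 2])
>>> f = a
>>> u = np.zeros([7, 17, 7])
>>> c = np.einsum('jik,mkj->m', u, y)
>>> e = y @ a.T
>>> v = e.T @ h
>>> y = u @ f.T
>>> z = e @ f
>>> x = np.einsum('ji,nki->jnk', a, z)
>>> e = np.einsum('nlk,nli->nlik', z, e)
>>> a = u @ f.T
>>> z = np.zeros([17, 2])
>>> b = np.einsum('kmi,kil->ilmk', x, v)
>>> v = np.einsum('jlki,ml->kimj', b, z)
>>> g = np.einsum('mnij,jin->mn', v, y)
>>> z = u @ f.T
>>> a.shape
(7, 17, 19)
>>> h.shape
(37, 2)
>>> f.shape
(19, 7)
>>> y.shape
(7, 17, 19)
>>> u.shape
(7, 17, 7)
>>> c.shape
(37,)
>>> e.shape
(37, 7, 19, 7)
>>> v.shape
(37, 19, 17, 7)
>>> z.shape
(7, 17, 19)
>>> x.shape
(19, 37, 7)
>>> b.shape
(7, 2, 37, 19)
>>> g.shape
(37, 19)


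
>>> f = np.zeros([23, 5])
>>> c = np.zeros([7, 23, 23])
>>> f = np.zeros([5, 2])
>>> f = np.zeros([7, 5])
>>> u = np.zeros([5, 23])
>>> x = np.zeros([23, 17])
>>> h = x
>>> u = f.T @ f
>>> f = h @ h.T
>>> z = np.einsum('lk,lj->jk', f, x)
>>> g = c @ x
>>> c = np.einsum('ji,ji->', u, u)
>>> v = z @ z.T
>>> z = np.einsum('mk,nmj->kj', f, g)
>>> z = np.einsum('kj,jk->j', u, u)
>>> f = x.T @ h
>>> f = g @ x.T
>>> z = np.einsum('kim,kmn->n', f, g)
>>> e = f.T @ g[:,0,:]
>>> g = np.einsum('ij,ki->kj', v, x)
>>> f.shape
(7, 23, 23)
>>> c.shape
()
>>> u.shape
(5, 5)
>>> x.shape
(23, 17)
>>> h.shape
(23, 17)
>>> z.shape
(17,)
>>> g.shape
(23, 17)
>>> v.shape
(17, 17)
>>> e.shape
(23, 23, 17)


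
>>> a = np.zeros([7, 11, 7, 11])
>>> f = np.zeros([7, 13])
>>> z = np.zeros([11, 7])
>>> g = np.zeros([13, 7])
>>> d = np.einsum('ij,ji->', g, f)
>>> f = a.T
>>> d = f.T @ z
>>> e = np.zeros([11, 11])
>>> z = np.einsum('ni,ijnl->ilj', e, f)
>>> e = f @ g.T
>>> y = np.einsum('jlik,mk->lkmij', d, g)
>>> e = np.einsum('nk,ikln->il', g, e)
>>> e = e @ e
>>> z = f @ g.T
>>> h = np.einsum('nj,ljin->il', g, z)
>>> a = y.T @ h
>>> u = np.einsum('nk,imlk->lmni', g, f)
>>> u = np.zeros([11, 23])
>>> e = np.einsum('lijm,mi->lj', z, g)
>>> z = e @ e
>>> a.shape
(7, 7, 13, 7, 11)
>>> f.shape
(11, 7, 11, 7)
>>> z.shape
(11, 11)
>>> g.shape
(13, 7)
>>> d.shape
(7, 11, 7, 7)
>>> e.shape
(11, 11)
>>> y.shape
(11, 7, 13, 7, 7)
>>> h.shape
(11, 11)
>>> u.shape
(11, 23)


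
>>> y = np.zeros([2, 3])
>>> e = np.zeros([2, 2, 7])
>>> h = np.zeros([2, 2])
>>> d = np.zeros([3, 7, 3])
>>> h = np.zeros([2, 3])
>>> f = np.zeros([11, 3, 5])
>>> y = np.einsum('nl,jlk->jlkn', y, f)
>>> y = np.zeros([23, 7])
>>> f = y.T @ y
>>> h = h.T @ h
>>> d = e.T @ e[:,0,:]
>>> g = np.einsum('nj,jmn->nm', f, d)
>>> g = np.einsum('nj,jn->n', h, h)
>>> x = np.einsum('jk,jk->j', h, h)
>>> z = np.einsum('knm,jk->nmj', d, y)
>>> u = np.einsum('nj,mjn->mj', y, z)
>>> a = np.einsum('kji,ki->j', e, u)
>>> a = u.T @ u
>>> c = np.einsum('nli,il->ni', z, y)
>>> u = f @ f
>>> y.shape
(23, 7)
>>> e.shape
(2, 2, 7)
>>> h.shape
(3, 3)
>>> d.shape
(7, 2, 7)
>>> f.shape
(7, 7)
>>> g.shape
(3,)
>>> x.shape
(3,)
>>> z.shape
(2, 7, 23)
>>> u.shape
(7, 7)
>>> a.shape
(7, 7)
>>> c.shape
(2, 23)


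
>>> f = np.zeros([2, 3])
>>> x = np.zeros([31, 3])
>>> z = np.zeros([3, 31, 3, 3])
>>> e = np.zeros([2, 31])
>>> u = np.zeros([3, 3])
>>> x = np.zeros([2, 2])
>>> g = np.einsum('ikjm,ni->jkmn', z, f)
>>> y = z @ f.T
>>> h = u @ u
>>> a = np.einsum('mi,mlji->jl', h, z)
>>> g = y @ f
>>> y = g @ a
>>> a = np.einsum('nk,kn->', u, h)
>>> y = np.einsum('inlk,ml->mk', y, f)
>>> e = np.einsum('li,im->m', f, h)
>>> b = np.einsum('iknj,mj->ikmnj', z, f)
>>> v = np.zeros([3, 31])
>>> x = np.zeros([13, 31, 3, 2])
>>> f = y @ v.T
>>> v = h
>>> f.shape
(2, 3)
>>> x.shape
(13, 31, 3, 2)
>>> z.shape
(3, 31, 3, 3)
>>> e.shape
(3,)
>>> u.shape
(3, 3)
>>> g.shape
(3, 31, 3, 3)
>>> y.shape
(2, 31)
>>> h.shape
(3, 3)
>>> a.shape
()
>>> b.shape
(3, 31, 2, 3, 3)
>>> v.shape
(3, 3)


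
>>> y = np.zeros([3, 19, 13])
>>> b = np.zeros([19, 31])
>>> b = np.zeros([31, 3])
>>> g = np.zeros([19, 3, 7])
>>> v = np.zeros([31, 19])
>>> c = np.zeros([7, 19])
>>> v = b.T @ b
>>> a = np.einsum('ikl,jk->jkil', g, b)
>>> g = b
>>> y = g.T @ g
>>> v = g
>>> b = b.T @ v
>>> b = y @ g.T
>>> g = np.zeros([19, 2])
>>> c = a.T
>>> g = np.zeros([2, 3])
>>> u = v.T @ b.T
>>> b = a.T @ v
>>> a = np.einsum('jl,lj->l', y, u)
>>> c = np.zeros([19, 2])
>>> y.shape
(3, 3)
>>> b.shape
(7, 19, 3, 3)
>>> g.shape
(2, 3)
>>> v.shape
(31, 3)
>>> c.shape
(19, 2)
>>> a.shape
(3,)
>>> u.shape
(3, 3)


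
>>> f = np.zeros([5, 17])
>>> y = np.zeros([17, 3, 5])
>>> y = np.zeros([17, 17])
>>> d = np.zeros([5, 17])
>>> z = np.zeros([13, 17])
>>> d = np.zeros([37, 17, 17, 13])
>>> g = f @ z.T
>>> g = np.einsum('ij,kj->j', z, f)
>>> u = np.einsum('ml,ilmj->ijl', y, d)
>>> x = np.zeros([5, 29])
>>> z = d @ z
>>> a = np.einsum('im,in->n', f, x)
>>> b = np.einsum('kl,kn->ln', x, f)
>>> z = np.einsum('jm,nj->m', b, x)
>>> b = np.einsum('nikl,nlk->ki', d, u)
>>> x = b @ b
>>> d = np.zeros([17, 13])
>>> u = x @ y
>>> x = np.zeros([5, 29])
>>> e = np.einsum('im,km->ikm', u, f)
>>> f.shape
(5, 17)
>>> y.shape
(17, 17)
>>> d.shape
(17, 13)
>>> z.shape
(17,)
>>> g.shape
(17,)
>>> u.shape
(17, 17)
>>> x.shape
(5, 29)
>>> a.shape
(29,)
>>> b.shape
(17, 17)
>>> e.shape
(17, 5, 17)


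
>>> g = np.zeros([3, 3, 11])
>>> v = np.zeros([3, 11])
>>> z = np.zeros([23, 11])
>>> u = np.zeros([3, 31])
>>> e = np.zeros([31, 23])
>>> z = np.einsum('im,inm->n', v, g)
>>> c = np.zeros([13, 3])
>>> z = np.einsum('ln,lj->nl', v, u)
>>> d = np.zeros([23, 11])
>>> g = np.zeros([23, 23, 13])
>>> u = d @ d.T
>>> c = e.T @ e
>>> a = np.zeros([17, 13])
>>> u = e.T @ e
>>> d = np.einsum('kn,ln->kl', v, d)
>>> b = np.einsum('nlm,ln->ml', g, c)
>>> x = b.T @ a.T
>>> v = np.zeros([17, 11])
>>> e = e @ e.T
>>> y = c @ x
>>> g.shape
(23, 23, 13)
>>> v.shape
(17, 11)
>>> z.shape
(11, 3)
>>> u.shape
(23, 23)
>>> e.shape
(31, 31)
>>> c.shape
(23, 23)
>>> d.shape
(3, 23)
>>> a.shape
(17, 13)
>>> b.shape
(13, 23)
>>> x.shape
(23, 17)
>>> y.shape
(23, 17)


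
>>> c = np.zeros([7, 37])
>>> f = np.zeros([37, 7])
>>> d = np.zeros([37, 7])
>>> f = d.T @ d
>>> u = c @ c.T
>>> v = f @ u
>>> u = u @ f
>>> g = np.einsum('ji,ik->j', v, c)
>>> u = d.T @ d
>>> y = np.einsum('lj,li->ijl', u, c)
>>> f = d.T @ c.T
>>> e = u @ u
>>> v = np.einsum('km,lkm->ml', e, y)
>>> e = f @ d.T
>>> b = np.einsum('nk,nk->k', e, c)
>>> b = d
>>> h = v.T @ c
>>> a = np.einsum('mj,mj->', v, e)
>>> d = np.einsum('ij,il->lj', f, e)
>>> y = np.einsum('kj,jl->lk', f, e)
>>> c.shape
(7, 37)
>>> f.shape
(7, 7)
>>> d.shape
(37, 7)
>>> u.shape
(7, 7)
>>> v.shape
(7, 37)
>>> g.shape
(7,)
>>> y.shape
(37, 7)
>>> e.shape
(7, 37)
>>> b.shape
(37, 7)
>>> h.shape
(37, 37)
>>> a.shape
()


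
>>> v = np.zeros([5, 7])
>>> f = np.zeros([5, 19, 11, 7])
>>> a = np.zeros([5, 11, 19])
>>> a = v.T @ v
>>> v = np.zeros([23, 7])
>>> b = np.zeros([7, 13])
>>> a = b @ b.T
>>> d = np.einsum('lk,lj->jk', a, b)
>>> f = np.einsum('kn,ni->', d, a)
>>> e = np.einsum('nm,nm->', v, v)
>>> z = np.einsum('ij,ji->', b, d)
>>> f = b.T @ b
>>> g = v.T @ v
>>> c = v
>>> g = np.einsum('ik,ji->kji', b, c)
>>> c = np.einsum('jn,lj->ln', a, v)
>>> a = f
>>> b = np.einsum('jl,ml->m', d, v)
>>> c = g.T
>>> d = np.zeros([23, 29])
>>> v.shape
(23, 7)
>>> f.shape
(13, 13)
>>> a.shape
(13, 13)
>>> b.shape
(23,)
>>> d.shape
(23, 29)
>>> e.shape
()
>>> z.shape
()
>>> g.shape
(13, 23, 7)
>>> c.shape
(7, 23, 13)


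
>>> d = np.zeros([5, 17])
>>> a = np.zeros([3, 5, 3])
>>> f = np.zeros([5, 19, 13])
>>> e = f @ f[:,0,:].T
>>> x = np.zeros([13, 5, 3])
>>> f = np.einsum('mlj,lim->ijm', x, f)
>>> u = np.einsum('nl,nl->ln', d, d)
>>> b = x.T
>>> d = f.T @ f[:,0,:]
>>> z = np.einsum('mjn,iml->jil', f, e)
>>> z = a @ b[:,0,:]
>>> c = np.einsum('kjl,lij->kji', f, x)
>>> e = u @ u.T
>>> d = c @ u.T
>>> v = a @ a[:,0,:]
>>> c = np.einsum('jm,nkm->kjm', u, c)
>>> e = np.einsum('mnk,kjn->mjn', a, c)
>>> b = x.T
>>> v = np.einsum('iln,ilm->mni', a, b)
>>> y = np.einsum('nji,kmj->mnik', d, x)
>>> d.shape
(19, 3, 17)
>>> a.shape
(3, 5, 3)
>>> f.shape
(19, 3, 13)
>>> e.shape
(3, 17, 5)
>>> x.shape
(13, 5, 3)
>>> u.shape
(17, 5)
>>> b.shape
(3, 5, 13)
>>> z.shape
(3, 5, 13)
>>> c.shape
(3, 17, 5)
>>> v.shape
(13, 3, 3)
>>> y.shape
(5, 19, 17, 13)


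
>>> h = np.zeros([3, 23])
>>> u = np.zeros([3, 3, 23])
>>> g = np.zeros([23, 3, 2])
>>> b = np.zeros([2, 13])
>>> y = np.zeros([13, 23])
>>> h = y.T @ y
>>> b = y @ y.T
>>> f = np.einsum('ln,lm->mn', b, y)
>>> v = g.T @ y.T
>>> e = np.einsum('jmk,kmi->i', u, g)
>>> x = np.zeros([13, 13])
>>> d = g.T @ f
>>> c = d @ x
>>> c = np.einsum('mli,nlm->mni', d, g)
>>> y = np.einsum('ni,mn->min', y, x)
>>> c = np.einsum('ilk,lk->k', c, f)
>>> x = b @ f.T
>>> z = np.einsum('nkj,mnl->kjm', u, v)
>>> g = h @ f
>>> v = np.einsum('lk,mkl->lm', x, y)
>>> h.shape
(23, 23)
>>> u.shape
(3, 3, 23)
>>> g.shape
(23, 13)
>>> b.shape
(13, 13)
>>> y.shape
(13, 23, 13)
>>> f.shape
(23, 13)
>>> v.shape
(13, 13)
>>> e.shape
(2,)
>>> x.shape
(13, 23)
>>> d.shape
(2, 3, 13)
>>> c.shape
(13,)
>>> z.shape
(3, 23, 2)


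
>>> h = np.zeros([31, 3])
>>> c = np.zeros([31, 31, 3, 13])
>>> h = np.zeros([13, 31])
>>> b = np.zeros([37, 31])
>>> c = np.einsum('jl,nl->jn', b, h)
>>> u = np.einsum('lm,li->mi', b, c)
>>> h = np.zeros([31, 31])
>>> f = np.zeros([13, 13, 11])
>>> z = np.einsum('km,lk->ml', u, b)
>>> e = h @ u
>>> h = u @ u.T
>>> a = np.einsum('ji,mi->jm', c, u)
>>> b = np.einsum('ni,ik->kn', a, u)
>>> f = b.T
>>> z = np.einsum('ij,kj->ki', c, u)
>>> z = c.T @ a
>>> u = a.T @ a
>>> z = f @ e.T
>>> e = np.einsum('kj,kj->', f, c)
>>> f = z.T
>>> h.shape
(31, 31)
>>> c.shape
(37, 13)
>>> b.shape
(13, 37)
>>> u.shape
(31, 31)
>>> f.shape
(31, 37)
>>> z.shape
(37, 31)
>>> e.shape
()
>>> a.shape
(37, 31)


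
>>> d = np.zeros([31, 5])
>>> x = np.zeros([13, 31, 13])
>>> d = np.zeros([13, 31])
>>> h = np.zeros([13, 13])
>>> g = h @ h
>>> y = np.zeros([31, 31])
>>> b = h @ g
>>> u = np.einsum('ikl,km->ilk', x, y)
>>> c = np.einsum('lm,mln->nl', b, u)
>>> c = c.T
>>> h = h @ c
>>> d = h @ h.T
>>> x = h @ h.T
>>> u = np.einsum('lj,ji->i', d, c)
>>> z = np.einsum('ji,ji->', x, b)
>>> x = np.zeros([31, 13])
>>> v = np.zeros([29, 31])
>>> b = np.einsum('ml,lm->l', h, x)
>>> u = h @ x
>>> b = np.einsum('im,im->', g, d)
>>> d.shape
(13, 13)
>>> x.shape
(31, 13)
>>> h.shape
(13, 31)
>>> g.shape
(13, 13)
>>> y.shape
(31, 31)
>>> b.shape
()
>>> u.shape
(13, 13)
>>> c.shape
(13, 31)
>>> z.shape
()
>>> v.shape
(29, 31)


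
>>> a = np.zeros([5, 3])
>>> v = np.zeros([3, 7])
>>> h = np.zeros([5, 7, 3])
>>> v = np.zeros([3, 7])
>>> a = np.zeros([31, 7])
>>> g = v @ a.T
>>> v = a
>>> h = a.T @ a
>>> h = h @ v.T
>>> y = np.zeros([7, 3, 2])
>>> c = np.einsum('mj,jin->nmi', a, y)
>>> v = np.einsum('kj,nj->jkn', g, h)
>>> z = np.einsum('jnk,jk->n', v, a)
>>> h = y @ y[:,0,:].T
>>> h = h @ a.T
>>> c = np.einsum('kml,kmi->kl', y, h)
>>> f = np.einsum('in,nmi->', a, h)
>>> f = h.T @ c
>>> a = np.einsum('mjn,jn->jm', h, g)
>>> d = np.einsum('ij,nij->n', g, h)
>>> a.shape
(3, 7)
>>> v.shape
(31, 3, 7)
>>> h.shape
(7, 3, 31)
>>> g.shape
(3, 31)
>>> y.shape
(7, 3, 2)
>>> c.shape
(7, 2)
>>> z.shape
(3,)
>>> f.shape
(31, 3, 2)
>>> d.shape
(7,)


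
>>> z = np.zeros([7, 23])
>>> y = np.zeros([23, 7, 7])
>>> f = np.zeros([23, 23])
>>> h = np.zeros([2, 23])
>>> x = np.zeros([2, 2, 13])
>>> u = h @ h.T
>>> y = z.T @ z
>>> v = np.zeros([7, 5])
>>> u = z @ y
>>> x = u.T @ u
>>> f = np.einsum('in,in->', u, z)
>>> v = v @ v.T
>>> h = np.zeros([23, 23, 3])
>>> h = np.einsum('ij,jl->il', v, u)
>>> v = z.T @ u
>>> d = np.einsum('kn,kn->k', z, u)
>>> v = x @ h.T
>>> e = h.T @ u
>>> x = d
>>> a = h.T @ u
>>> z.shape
(7, 23)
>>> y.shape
(23, 23)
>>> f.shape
()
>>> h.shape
(7, 23)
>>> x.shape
(7,)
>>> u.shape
(7, 23)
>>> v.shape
(23, 7)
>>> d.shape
(7,)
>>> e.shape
(23, 23)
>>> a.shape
(23, 23)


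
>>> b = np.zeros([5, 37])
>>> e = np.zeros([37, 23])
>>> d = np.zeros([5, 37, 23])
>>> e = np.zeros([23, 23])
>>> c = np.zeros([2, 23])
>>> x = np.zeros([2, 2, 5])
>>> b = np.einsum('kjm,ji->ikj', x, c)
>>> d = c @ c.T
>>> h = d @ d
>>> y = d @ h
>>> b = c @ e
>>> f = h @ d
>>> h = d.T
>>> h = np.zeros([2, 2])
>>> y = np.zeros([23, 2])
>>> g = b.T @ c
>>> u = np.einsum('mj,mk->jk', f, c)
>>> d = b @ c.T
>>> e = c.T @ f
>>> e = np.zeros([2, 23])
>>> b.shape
(2, 23)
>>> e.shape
(2, 23)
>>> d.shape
(2, 2)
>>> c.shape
(2, 23)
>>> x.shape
(2, 2, 5)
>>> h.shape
(2, 2)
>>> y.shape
(23, 2)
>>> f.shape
(2, 2)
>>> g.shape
(23, 23)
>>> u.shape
(2, 23)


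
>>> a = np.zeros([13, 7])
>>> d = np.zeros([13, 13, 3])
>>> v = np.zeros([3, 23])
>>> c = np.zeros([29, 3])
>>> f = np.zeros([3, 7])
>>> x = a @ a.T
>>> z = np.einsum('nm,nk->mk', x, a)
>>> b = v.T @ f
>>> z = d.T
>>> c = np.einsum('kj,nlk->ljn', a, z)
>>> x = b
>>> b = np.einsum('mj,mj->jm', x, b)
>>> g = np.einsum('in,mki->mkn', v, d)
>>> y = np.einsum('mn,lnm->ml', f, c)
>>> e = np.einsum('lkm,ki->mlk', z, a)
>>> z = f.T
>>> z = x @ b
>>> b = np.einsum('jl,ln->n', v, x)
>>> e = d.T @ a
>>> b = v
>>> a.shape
(13, 7)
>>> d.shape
(13, 13, 3)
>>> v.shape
(3, 23)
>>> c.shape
(13, 7, 3)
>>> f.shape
(3, 7)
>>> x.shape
(23, 7)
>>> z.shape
(23, 23)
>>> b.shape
(3, 23)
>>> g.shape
(13, 13, 23)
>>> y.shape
(3, 13)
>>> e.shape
(3, 13, 7)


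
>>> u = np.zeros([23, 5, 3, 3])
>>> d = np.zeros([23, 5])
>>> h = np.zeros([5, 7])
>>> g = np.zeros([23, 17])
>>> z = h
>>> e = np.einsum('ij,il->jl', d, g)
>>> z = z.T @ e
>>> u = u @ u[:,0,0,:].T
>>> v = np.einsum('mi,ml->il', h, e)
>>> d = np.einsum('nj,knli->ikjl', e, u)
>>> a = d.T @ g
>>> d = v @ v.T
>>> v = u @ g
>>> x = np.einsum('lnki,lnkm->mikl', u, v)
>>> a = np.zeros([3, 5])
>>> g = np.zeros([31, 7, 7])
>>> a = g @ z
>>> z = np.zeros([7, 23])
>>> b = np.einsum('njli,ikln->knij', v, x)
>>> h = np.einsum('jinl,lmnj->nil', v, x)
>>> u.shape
(23, 5, 3, 23)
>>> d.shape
(7, 7)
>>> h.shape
(3, 5, 17)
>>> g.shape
(31, 7, 7)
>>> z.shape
(7, 23)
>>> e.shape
(5, 17)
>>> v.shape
(23, 5, 3, 17)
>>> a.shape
(31, 7, 17)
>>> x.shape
(17, 23, 3, 23)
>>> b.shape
(23, 23, 17, 5)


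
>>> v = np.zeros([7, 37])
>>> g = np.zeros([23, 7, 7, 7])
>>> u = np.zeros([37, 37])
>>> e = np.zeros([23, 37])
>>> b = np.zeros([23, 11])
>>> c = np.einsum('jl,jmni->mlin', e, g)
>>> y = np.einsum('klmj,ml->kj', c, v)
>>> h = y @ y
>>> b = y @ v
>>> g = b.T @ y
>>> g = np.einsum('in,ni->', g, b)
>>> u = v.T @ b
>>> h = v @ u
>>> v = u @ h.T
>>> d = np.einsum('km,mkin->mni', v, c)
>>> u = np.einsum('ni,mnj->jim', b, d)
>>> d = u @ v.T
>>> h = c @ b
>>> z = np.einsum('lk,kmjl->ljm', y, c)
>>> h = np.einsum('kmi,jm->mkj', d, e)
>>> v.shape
(37, 7)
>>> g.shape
()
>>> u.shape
(7, 37, 7)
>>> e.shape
(23, 37)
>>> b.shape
(7, 37)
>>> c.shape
(7, 37, 7, 7)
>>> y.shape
(7, 7)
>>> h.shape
(37, 7, 23)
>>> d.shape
(7, 37, 37)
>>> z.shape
(7, 7, 37)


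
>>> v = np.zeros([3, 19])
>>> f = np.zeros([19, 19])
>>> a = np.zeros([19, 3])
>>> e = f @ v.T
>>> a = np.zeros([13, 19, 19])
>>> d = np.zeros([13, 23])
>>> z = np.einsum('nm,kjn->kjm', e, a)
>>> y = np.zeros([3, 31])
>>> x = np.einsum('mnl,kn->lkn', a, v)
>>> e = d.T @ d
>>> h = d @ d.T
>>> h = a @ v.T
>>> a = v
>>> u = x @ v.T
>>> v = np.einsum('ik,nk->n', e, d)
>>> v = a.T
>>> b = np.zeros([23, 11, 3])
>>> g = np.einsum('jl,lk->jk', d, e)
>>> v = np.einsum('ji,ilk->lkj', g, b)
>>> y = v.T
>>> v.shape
(11, 3, 13)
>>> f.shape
(19, 19)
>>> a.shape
(3, 19)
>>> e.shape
(23, 23)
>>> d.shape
(13, 23)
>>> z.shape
(13, 19, 3)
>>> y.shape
(13, 3, 11)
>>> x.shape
(19, 3, 19)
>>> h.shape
(13, 19, 3)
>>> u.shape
(19, 3, 3)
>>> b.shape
(23, 11, 3)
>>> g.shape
(13, 23)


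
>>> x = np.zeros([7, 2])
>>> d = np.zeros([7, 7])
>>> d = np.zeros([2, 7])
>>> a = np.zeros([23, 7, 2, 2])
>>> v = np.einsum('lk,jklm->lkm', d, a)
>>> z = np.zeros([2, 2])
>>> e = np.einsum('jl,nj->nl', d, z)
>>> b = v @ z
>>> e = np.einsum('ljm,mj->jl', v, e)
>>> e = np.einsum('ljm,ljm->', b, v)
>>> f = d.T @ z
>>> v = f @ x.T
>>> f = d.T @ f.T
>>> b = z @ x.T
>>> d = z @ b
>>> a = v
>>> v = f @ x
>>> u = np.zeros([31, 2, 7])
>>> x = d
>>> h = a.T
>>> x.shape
(2, 7)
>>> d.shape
(2, 7)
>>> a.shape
(7, 7)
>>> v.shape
(7, 2)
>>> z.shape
(2, 2)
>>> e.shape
()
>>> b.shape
(2, 7)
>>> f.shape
(7, 7)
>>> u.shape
(31, 2, 7)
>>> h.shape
(7, 7)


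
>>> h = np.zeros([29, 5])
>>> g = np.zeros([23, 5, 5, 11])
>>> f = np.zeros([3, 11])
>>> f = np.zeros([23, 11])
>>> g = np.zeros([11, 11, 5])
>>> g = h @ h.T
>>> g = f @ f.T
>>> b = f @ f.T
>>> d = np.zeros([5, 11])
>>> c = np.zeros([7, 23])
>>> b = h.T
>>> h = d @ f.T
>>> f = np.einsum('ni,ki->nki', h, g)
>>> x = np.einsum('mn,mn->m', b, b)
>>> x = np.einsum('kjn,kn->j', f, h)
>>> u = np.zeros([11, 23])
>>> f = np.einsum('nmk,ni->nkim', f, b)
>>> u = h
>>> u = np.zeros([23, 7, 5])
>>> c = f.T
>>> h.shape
(5, 23)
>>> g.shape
(23, 23)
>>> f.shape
(5, 23, 29, 23)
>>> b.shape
(5, 29)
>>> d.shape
(5, 11)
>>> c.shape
(23, 29, 23, 5)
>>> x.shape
(23,)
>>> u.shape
(23, 7, 5)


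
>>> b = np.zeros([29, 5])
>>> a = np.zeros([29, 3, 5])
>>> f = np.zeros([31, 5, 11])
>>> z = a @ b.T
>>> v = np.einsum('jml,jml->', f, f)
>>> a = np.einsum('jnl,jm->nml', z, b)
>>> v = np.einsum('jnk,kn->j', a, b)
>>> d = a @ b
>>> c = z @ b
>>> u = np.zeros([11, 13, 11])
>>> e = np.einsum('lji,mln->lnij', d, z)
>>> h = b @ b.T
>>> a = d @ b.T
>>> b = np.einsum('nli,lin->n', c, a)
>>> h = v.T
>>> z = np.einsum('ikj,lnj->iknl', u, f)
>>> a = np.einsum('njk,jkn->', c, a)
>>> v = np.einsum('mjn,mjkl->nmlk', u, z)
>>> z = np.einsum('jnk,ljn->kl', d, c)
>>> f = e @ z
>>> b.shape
(29,)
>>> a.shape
()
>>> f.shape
(3, 29, 5, 29)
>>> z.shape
(5, 29)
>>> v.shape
(11, 11, 31, 5)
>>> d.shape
(3, 5, 5)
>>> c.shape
(29, 3, 5)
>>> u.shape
(11, 13, 11)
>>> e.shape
(3, 29, 5, 5)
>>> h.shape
(3,)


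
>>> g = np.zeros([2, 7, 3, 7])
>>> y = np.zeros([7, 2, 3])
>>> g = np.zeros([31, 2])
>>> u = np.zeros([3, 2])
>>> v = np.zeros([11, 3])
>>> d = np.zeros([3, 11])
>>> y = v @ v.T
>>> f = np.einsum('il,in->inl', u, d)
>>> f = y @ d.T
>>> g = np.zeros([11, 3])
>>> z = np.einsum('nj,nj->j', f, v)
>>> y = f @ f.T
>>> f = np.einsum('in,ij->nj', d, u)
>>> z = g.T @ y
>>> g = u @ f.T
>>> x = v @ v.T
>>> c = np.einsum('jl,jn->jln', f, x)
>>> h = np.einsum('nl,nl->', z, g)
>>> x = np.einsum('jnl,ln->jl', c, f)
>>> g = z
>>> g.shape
(3, 11)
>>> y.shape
(11, 11)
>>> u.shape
(3, 2)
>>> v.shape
(11, 3)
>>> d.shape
(3, 11)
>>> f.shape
(11, 2)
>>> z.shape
(3, 11)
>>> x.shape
(11, 11)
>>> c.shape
(11, 2, 11)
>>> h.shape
()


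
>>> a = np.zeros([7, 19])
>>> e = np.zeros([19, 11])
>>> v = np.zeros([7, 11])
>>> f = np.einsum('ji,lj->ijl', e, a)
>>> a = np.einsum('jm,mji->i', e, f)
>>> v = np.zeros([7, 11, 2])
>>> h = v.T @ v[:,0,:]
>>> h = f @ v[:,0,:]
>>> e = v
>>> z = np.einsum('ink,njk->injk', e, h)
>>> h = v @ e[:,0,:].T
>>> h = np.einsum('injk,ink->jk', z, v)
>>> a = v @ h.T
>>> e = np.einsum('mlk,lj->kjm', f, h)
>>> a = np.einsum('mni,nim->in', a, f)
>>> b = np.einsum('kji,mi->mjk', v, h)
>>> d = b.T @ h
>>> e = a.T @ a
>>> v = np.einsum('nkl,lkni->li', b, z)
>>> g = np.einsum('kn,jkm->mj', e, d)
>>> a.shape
(19, 11)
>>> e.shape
(11, 11)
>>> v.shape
(7, 2)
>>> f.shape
(11, 19, 7)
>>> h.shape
(19, 2)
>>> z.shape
(7, 11, 19, 2)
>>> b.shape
(19, 11, 7)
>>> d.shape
(7, 11, 2)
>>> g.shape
(2, 7)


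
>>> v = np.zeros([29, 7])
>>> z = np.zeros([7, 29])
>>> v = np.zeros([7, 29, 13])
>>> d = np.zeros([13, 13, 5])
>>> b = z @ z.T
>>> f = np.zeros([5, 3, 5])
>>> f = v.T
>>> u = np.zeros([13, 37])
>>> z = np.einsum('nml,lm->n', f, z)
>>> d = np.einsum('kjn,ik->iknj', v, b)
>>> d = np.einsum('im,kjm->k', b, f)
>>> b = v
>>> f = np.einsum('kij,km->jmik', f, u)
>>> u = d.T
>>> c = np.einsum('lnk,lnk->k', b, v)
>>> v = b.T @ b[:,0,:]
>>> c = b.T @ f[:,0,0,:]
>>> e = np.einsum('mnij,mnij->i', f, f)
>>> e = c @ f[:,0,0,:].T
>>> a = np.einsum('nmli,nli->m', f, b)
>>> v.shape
(13, 29, 13)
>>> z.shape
(13,)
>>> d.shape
(13,)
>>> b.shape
(7, 29, 13)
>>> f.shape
(7, 37, 29, 13)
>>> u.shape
(13,)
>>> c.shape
(13, 29, 13)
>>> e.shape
(13, 29, 7)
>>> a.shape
(37,)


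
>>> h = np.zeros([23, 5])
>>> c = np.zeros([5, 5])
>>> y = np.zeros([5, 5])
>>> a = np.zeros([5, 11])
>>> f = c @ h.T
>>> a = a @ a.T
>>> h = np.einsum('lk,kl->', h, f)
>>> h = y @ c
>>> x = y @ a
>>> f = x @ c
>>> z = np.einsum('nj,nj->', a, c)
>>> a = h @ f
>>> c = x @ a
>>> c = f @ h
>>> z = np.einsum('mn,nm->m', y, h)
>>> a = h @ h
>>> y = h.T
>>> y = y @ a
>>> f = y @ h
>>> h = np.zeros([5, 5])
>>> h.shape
(5, 5)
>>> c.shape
(5, 5)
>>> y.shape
(5, 5)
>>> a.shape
(5, 5)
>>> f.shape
(5, 5)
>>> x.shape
(5, 5)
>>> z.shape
(5,)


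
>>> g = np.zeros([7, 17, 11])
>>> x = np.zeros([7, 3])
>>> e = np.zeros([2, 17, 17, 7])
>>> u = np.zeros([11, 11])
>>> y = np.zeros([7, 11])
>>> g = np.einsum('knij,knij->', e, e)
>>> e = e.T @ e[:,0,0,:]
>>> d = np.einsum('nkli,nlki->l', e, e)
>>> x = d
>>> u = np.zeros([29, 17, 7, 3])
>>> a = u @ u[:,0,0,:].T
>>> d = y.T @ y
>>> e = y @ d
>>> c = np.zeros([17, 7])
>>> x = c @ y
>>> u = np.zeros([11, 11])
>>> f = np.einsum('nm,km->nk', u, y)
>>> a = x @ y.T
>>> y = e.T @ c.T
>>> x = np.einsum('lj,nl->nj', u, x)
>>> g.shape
()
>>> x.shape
(17, 11)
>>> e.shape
(7, 11)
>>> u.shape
(11, 11)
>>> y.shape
(11, 17)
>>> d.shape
(11, 11)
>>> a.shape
(17, 7)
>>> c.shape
(17, 7)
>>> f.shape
(11, 7)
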